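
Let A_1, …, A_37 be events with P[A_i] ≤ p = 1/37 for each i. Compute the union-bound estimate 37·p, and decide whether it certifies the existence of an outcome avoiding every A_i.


Union bound: P[∪_{i=1}^{37} A_i] ≤ Σ_i P[A_i] ≤ 37·p = 37·(1/37) = 1.
Numerically: 1 ≈ 1.000.
Is 1 < 1? NO.
Since the bound 1 is ≥ 1, the union bound is uninformative here; it does NOT by itself certify existence.

37·p = 1 ≈ 1.000; existence NOT certified by the union bound.


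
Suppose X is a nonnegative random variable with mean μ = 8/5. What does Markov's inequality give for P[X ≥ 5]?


μ = E[X] = 8/5, a = 5.
Markov: P[X ≥ 5] ≤ μ/a = (8/5)/5 = 8/25.
Numerically: ≈ 0.320.
(Since a = 5 > μ = 1.600, the bound 8/25 is < 1 and informative.)

P[X ≥ 5] ≤ 8/25 ≈ 0.320.


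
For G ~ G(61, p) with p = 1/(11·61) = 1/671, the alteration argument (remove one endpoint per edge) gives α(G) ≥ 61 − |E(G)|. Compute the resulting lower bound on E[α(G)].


E[|E(G)|] = C(61, 2)·p = 1830 · (1/671) = 30/11.
E[α(G)] ≥ n − E[|E(G)|] = 61 − 30/11 = 641/11.
Numerically: ≈ 58.273.
(This is only a lower bound; the true E[α(G)] may be larger.)

E[α(G)] ≥ 641/11 ≈ 58.273.


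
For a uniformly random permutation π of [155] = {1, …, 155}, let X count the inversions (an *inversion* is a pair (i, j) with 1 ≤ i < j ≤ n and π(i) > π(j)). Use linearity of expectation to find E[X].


Write X = Σ X_I over the C(155, 2) = 11935 pairs i < j, with X_I the indicator of one inversion.
There are 11935 indicators.
For each fixed pair i < j, the values π(i) and π(j) are two distinct elements of {1, …, 155} in uniformly random order; by symmetry P[π(i) > π(j)] = 1/2.
By linearity: E[X] = 11935 · (1/2) = C(155, 2) · (1/2) = 11935/2 = 11935/2 ≈ 5967.500000.

E[X] = 11935/2 = 5967.500000.


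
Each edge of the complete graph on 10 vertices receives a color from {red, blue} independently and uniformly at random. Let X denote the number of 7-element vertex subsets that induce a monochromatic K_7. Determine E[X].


Let X = Σ_S X_S over the C(10, 7) = 120 subsets S of size 7, where X_S = 1 if the K_7 on S is monochromatic.
For a fixed S, the K_7 on S has C(7, 2) = 21 edges. P[all 21 edges red] = (1/2)^21, and likewise for blue, so P[monochromatic] = 2·(1/2)^21 = 2^{1 − 21} = 1/1048576.
By linearity: E[X] = C(10, 7) · 2^{1 − 21} = 120 · 1/1048576 = 15/131072.
Numerically: E[X] ≈ 0.000114.

E[X] = C(10,7)·2^(1−C(7,2)) = 15/131072 ≈ 0.000114.


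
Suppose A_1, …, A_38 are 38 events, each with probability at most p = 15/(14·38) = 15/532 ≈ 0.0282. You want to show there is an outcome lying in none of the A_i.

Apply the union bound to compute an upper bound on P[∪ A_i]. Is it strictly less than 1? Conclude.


Union bound: P[∪_{i=1}^{38} A_i] ≤ Σ_i P[A_i] ≤ 38·p = 38·(15/532) = 15/14.
Numerically: 15/14 ≈ 1.0714.
Is 15/14 < 1? NO.
Since the bound 15/14 is ≥ 1, the union bound is uninformative here; it does NOT by itself certify existence.

38·p = 15/14 ≈ 1.0714; existence NOT certified by the union bound.


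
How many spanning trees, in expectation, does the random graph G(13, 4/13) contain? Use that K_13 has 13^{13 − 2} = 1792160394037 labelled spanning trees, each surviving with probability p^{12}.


K_13 has 13^{13 − 2} = 1792160394037 labelled spanning trees.
For each such spanning tree H, let X_H = 1 if all 12 edges of H are present in G. Then P[X_H = 1] = p^{12} = (4/13)^{12} = 16777216/23298085122481.
Summing the indicators: E[X] = Σ_H E[X_H] = 1792160394037 · p^{12} = 1792160394037 · 16777216/23298085122481 = 16777216/13.
Numerically: E[X] ≈ 1.29e+06.

E[X] = 1792160394037 · (4/13)^{12} = 16777216/13 ≈ 1.29e+06.


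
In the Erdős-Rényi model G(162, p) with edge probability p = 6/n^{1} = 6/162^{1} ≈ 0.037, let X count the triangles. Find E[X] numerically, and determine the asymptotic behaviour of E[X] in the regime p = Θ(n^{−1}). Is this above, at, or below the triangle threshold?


Number of potential triangles: C(162, 3) = 695520.
Each occurs with probability p³ ≈ (0.037)³ ≈ 5.08053e-05.
By linearity: E[X] = C(162, 3)·p³ ≈ 695520 · 5.08053e-05 ≈ 35.336.
Here α = 1, so p = 6/n is exactly at the triangle threshold p ~ 1/n. Asymptotically E[X] → c³/6 = 6³/6 = 36 ≈ 36.000, a bounded constant. In this regime the triangle count is asymptotically Poisson(c³/6).

E[X] ≈ 35.336; in regime p = Θ(1/n^{1}) E[X] stays bounded (at the triangle threshold p ~ 1/n).


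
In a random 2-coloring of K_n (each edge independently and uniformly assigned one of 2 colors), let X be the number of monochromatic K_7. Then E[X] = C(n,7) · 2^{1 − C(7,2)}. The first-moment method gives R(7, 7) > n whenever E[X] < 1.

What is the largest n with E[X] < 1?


We need C(n, 7) · 2^{1 − 21} < 1, i.e. C(n, 7) < 2^{21 − 1} = 1048576.
Check values of n near the boundary:
  n = 26: C(26, 7) = 657800; 657800 < 1048576? YES
  n = 27: C(27, 7) = 888030; 888030 < 1048576? YES
  n = 28: C(28, 7) = 1184040; 1184040 < 1048576? NO
  n = 29: C(29, 7) = 1560780; 1560780 < 1048576? NO
The largest n with C(n, 7) < 1048576 is n = 27 (where E[X] = 444015/524288 ≈ 0.8469). Hence R(7, 7) > 27, i.e. R(7, 7) ≥ 28.

Largest n = 27; hence R(7, 7) > 27.


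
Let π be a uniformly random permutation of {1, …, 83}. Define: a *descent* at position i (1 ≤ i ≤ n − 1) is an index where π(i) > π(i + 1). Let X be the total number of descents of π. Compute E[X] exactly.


Write X = Σ X_I over i = 1, …, 82, with X_I the indicator of one descent.
There are 82 indicators.
For each fixed i, the pair (π(i), π(i+1)) is a uniformly random ordered pair of distinct values from {1, …, 83}; by symmetry P[π(i) > π(i+1)] = 1/2.
By linearity: E[X] = 82 · (1/2) = (83 − 1) · (1/2) = 41 ≈ 41.000000.

E[X] = 41 = 41.000000.


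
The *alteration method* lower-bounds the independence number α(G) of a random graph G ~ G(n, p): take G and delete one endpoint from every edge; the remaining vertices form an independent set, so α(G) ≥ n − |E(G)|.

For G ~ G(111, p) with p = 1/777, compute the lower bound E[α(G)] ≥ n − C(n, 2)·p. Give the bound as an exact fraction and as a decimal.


E[|E(G)|] = C(111, 2)·p = 6105 · (1/777) = 55/7.
E[α(G)] ≥ n − E[|E(G)|] = 111 − 55/7 = 722/7.
Numerically: ≈ 103.1429.
(This is only a lower bound; the true E[α(G)] may be larger.)

E[α(G)] ≥ 722/7 ≈ 103.1429.


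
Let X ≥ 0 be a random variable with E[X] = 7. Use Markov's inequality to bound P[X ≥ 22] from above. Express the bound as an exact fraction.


μ = E[X] = 7, a = 22.
Markov: P[X ≥ 22] ≤ μ/a = (7)/22 = 7/22.
Numerically: ≈ 0.318.
(Since a = 22 > μ = 7.000, the bound 7/22 is < 1 and informative.)

P[X ≥ 22] ≤ 7/22 ≈ 0.318.


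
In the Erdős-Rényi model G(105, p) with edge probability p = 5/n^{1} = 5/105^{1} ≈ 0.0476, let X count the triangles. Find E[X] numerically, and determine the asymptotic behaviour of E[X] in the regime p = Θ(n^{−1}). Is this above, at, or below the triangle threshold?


Number of potential triangles: C(105, 3) = 187460.
Each occurs with probability p³ ≈ (0.0476)³ ≈ 1.07980e-04.
By linearity: E[X] = C(105, 3)·p³ ≈ 187460 · 1.07980e-04 ≈ 20.242.
Here α = 1, so p = 5/n is exactly at the triangle threshold p ~ 1/n. Asymptotically E[X] → c³/6 = 5³/6 = 125/6 ≈ 20.833, a bounded constant. In this regime the triangle count is asymptotically Poisson(c³/6).

E[X] ≈ 20.242; in regime p = Θ(1/n^{1}) E[X] stays bounded (at the triangle threshold p ~ 1/n).


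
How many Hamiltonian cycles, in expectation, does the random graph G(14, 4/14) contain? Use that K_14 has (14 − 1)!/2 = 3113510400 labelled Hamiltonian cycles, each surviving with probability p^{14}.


K_14 has (14 − 1)!/2 = 3113510400 labelled Hamiltonian cycles.
For each such Hamiltonian cycle H, let X_H = 1 if all 14 edges of H are present in G. Then P[X_H = 1] = p^{14} = (2/7)^{14} = 16384/678223072849.
Summing the indicators: E[X] = Σ_H E[X_H] = 3113510400 · p^{14} = 3113510400 · 16384/678223072849 = 7287393484800/96889010407.
Numerically: E[X] ≈ 75.2138.

E[X] = 3113510400 · (2/7)^{14} = 7287393484800/96889010407 ≈ 75.2138.


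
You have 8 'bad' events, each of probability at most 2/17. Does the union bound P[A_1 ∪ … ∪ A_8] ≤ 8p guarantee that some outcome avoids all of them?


Union bound: P[∪_{i=1}^{8} A_i] ≤ Σ_i P[A_i] ≤ 8·p = 8·(2/17) = 16/17.
Numerically: 16/17 ≈ 0.9411765.
Is 16/17 < 1? YES.
Since P[∪ A_i] ≤ 16/17 < 1, the complement has P[∩ A_i^c] ≥ 1 − 16/17 = 1/17 > 0, so some outcome avoids every A_i.

8·p = 16/17 ≈ 0.9411765; existence CERTIFIED by the union bound.


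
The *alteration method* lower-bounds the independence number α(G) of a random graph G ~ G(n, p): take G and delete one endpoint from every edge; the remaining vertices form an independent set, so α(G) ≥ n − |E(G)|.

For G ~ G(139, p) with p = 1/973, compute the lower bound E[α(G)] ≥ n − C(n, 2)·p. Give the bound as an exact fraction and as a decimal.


E[|E(G)|] = C(139, 2)·p = 9591 · (1/973) = 69/7.
E[α(G)] ≥ n − E[|E(G)|] = 139 − 69/7 = 904/7.
Numerically: ≈ 129.1429.
(This is only a lower bound; the true E[α(G)] may be larger.)

E[α(G)] ≥ 904/7 ≈ 129.1429.


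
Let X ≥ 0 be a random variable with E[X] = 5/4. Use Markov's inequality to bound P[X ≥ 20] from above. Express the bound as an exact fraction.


μ = E[X] = 5/4, a = 20.
Markov: P[X ≥ 20] ≤ μ/a = (5/4)/20 = 1/16.
Numerically: ≈ 0.06250.
(Since a = 20 > μ = 1.25000, the bound 1/16 is < 1 and informative.)

P[X ≥ 20] ≤ 1/16 ≈ 0.06250.


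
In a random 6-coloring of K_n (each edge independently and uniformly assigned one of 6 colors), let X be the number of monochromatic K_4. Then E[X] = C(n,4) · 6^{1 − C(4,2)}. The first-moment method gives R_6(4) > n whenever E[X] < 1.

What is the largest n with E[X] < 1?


We need C(n, 4) · 6^{1 − 6} < 1, i.e. C(n, 4) < 6^{6 − 1} = 7776.
Check values of n near the boundary:
  n = 20: C(20, 4) = 4845; 4845 < 7776? YES
  n = 21: C(21, 4) = 5985; 5985 < 7776? YES
  n = 22: C(22, 4) = 7315; 7315 < 7776? YES
  n = 23: C(23, 4) = 8855; 8855 < 7776? NO
  n = 24: C(24, 4) = 10626; 10626 < 7776? NO
  n = 25: C(25, 4) = 12650; 12650 < 7776? NO
The largest n with C(n, 4) < 7776 is n = 22 (where E[X] = 7315/7776 ≈ 0.94072). Hence R_6(4) > 22, i.e. R_6(4) ≥ 23.

Largest n = 22; hence R_6(4) > 22.


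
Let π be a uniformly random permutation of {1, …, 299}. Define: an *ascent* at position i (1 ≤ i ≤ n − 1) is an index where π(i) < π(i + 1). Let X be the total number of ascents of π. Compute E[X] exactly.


Write X = Σ X_I over i = 1, …, 298, with X_I the indicator of one ascent.
There are 298 indicators.
For each fixed i, the pair (π(i), π(i+1)) is a uniformly random ordered pair of distinct values from {1, …, 299}; by symmetry P[π(i) < π(i+1)] = 1/2.
By linearity: E[X] = 298 · (1/2) = (299 − 1) · (1/2) = 149 ≈ 149.000000.

E[X] = 149 = 149.000000.


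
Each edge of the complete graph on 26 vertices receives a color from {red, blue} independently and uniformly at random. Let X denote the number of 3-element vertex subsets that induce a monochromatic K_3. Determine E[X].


Let X = Σ_S X_S over the C(26, 3) = 2600 subsets S of size 3, where X_S = 1 if the K_3 on S is monochromatic.
For a fixed S, the K_3 on S has C(3, 2) = 3 edges. P[all 3 edges red] = (1/2)^3, and likewise for blue, so P[monochromatic] = 2·(1/2)^3 = 2^{1 − 3} = 1/4.
By linearity: E[X] = C(26, 3) · 2^{1 − 3} = 2600 · 1/4 = 650.
Numerically: E[X] ≈ 650.00000.

E[X] = C(26,3)·2^(1−C(3,2)) = 650 ≈ 650.00000.


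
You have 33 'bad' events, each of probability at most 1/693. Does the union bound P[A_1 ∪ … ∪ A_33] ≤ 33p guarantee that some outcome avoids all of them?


Union bound: P[∪_{i=1}^{33} A_i] ≤ Σ_i P[A_i] ≤ 33·p = 33·(1/693) = 1/21.
Numerically: 1/21 ≈ 0.0476190.
Is 1/21 < 1? YES.
Since P[∪ A_i] ≤ 1/21 < 1, the complement has P[∩ A_i^c] ≥ 1 − 1/21 = 20/21 > 0, so some outcome avoids every A_i.

33·p = 1/21 ≈ 0.0476190; existence CERTIFIED by the union bound.


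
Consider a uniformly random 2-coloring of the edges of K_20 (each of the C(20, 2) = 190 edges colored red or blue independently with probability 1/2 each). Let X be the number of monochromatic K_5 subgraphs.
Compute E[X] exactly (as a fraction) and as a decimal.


Let X = Σ_S X_S over the C(20, 5) = 15504 subsets S of size 5, where X_S = 1 if the K_5 on S is monochromatic.
For a fixed S, the K_5 on S has C(5, 2) = 10 edges. P[all 10 edges red] = (1/2)^10, and likewise for blue, so P[monochromatic] = 2·(1/2)^10 = 2^{1 − 10} = 1/512.
By linearity: E[X] = C(20, 5) · 2^{1 − 10} = 15504 · 1/512 = 969/32.
Numerically: E[X] ≈ 30.281250.

E[X] = C(20,5)·2^(1−C(5,2)) = 969/32 ≈ 30.281250.


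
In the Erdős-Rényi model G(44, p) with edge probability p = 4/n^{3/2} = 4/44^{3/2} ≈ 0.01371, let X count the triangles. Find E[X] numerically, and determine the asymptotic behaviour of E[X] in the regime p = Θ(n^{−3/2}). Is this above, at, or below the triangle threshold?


Number of potential triangles: C(44, 3) = 13244.
Each occurs with probability p³ ≈ (0.01371)³ ≈ 2.574204e-06.
By linearity: E[X] = C(44, 3)·p³ ≈ 13244 · 2.574204e-06 ≈ 0.0341.
Since α = 3/2 > 1, p = c/n^{3/2} = o(1/n) is below the triangle threshold p ~ 1/n. Asymptotically E[X] ~ (c³/6)·n^{3(1−α)} = (4³/6)·n^{-1.5} → 0, so by Markov's inequality G has no triangles w.h.p.

E[X] ≈ 0.0341; in regime p = Θ(1/n^{3/2}) E[X] tends to 0 (below the triangle threshold p ~ 1/n).


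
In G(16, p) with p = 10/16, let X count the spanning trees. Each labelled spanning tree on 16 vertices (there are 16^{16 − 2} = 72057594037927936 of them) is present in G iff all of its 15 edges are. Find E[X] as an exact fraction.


K_16 has 16^{16 − 2} = 72057594037927936 labelled spanning trees.
For each such spanning tree H, let X_H = 1 if all 15 edges of H are present in G. Then P[X_H = 1] = p^{15} = (5/8)^{15} = 30517578125/35184372088832.
By linearity: E[X] = Σ_H E[X_H] = 72057594037927936 · p^{15} = 72057594037927936 · 30517578125/35184372088832 = 62500000000000.
Numerically: E[X] ≈ 6.25e+13.

E[X] = 72057594037927936 · (5/8)^{15} = 62500000000000 ≈ 6.25e+13.


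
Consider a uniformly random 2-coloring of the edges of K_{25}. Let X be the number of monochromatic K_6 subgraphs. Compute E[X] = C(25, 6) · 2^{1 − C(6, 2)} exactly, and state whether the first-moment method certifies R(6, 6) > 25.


E[X] = C(25, 6) · 2^{1 − 15} = 177100 · 2^{−14} = 177100/16384.
As a reduced fraction: E[X] = 44275/4096 ≈ 10.809.
Is E[X] < 1? NO.
Since E[X] ≥ 1, the first-moment bound is inconclusive at n = 25; it does NOT by itself certify R(6, 6) > 25.

E[X] = 44275/4096 ≈ 10.809; E[X] ≥ 1; first-moment method inconclusive here.


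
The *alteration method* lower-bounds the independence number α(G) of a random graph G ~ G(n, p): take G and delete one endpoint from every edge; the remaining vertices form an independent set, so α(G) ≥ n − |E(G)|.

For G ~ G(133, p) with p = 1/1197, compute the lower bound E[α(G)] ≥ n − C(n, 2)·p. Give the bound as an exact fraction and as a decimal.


E[|E(G)|] = C(133, 2)·p = 8778 · (1/1197) = 22/3.
E[α(G)] ≥ n − E[|E(G)|] = 133 − 22/3 = 377/3.
Numerically: ≈ 125.666667.
(This is only a lower bound; the true E[α(G)] may be larger.)

E[α(G)] ≥ 377/3 ≈ 125.666667.


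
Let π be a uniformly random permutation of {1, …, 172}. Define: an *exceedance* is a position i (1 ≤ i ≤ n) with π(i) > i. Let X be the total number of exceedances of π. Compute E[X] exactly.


Write X = Σ_{i=1}^{172} X_i, where X_i = 1_{π(i) > i}.
For each fixed i, π(i) is uniform over {1, …, 172} (marginal of a uniform permutation), so P[π(i) > i] = (n − i)/n. Summing: Σ_{i=1}^{172} (n − i)/n = (0 + 1 + … + 171)/172 = 172(172 − 1)/(2·172) = (172 − 1)/2.
Hence E[X] = Σ_{i=1}^{172} (172 − i)/172 = 171/2 ≈ 85.50000.

E[X] = 171/2 = 85.50000.


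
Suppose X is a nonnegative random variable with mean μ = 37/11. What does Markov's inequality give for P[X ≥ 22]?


μ = E[X] = 37/11, a = 22.
Markov: P[X ≥ 22] ≤ μ/a = (37/11)/22 = 37/242.
Numerically: ≈ 0.1529.
(Since a = 22 > μ = 3.3636, the bound 37/242 is < 1 and informative.)

P[X ≥ 22] ≤ 37/242 ≈ 0.1529.


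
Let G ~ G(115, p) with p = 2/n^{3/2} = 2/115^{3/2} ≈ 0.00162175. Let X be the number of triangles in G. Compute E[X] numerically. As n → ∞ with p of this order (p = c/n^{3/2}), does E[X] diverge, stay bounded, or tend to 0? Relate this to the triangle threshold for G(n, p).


Number of potential triangles: C(115, 3) = 246905.
Each occurs with probability p³ ≈ (0.00162175)³ ≈ 4.26530121e-09.
By linearity: E[X] = C(115, 3)·p³ ≈ 246905 · 4.26530121e-09 ≈ 0.001053.
Since α = 3/2 > 1, p = c/n^{3/2} = o(1/n) is below the triangle threshold p ~ 1/n. Asymptotically E[X] ~ (c³/6)·n^{3(1−α)} = (2³/6)·n^{-1.5} → 0, so by Markov's inequality G has no triangles w.h.p.

E[X] ≈ 0.001053; in regime p = Θ(1/n^{3/2}) E[X] tends to 0 (below the triangle threshold p ~ 1/n).


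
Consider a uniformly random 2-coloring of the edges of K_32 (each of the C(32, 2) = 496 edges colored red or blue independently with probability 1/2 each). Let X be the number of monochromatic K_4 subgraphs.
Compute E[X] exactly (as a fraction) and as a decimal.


Let X = Σ_S X_S over the C(32, 4) = 35960 subsets S of size 4, where X_S = 1 if the K_4 on S is monochromatic.
For a fixed S, the K_4 on S has C(4, 2) = 6 edges. P[all 6 edges red] = (1/2)^6, and likewise for blue, so P[monochromatic] = 2·(1/2)^6 = 2^{1 − 6} = 1/32.
Summing: E[X] = C(32, 4) · 2^{1 − 6} = 35960 · 1/32 = 4495/4.
Numerically: E[X] ≈ 1123.7500.

E[X] = C(32,4)·2^(1−C(4,2)) = 4495/4 ≈ 1123.7500.


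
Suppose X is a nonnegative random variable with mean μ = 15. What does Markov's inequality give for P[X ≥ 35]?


μ = E[X] = 15, a = 35.
Markov: P[X ≥ 35] ≤ μ/a = (15)/35 = 3/7.
Numerically: ≈ 0.429.
(Since a = 35 > μ = 15.000, the bound 3/7 is < 1 and informative.)

P[X ≥ 35] ≤ 3/7 ≈ 0.429.


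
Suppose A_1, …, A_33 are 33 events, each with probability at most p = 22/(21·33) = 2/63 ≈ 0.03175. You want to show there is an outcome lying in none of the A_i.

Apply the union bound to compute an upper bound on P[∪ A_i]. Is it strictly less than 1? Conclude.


Union bound: P[∪_{i=1}^{33} A_i] ≤ Σ_i P[A_i] ≤ 33·p = 33·(2/63) = 22/21.
Numerically: 22/21 ≈ 1.04762.
Is 22/21 < 1? NO.
Since the bound 22/21 is ≥ 1, the union bound is uninformative here; it does NOT by itself certify existence.

33·p = 22/21 ≈ 1.04762; existence NOT certified by the union bound.


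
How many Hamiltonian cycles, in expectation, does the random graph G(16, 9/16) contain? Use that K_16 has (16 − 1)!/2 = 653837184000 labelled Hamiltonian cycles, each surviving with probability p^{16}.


K_16 has (16 − 1)!/2 = 653837184000 labelled Hamiltonian cycles.
For each such Hamiltonian cycle H, let X_H = 1 if all 16 edges of H are present in G. Then P[X_H = 1] = p^{16} = (9/16)^{16} = 1853020188851841/18446744073709551616.
Summing the indicators: E[X] = Σ_H E[X_H] = 653837184000 · p^{16} = 653837184000 · 1853020188851841/18446744073709551616 = 1183177248216831945952875/18014398509481984.
Numerically: E[X] ≈ 6.568e+07.

E[X] = 653837184000 · (9/16)^{16} = 1183177248216831945952875/18014398509481984 ≈ 6.568e+07.


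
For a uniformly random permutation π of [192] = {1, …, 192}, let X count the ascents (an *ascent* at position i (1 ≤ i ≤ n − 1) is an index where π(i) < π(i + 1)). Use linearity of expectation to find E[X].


Write X = Σ X_I over i = 1, …, 191, with X_I the indicator of one ascent.
There are 191 indicators.
For each fixed i, the pair (π(i), π(i+1)) is a uniformly random ordered pair of distinct values from {1, …, 192}; by symmetry P[π(i) < π(i+1)] = 1/2.
By linearity: E[X] = 191 · (1/2) = (192 − 1) · (1/2) = 191/2 ≈ 95.500.

E[X] = 191/2 = 95.500.


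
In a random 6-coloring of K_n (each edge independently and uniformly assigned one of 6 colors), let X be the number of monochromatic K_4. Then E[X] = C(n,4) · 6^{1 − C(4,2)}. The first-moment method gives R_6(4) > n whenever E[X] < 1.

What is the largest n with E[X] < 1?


We need C(n, 4) · 6^{1 − 6} < 1, i.e. C(n, 4) < 6^{6 − 1} = 7776.
Check values of n near the boundary:
  n = 16: C(16, 4) = 1820; 1820 < 7776? YES
  n = 17: C(17, 4) = 2380; 2380 < 7776? YES
  n = 18: C(18, 4) = 3060; 3060 < 7776? YES
  n = 19: C(19, 4) = 3876; 3876 < 7776? YES
  n = 20: C(20, 4) = 4845; 4845 < 7776? YES
  n = 21: C(21, 4) = 5985; 5985 < 7776? YES
  n = 22: C(22, 4) = 7315; 7315 < 7776? YES
  n = 23: C(23, 4) = 8855; 8855 < 7776? NO
  n = 24: C(24, 4) = 10626; 10626 < 7776? NO
The largest n with C(n, 4) < 7776 is n = 22 (where E[X] = 7315/7776 ≈ 0.94072). Hence R_6(4) > 22, i.e. R_6(4) ≥ 23.

Largest n = 22; hence R_6(4) > 22.


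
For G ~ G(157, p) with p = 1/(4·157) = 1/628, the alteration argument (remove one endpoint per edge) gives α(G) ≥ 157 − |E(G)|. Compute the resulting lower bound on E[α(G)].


E[|E(G)|] = C(157, 2)·p = 12246 · (1/628) = 39/2.
E[α(G)] ≥ n − E[|E(G)|] = 157 − 39/2 = 275/2.
Numerically: ≈ 137.5000.
(This is only a lower bound; the true E[α(G)] may be larger.)

E[α(G)] ≥ 275/2 ≈ 137.5000.


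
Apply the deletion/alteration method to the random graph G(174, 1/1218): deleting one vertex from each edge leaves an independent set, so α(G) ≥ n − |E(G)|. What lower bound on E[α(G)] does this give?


E[|E(G)|] = C(174, 2)·p = 15051 · (1/1218) = 173/14.
E[α(G)] ≥ n − E[|E(G)|] = 174 − 173/14 = 2263/14.
Numerically: ≈ 161.643.
(This is only a lower bound; the true E[α(G)] may be larger.)

E[α(G)] ≥ 2263/14 ≈ 161.643.


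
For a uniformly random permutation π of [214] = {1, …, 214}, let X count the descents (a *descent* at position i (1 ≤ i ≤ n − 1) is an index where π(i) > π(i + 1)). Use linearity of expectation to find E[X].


Write X = Σ X_I over i = 1, …, 213, with X_I the indicator of one descent.
There are 213 indicators.
For each fixed i, the pair (π(i), π(i+1)) is a uniformly random ordered pair of distinct values from {1, …, 214}; by symmetry P[π(i) > π(i+1)] = 1/2.
By linearity: E[X] = 213 · (1/2) = (214 − 1) · (1/2) = 213/2 ≈ 106.500.

E[X] = 213/2 = 106.500.


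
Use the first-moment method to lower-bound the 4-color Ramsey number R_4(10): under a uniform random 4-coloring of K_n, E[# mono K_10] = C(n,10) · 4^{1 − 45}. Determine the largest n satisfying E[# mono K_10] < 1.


We need C(n, 10) · 4^{1 − 45} < 1, i.e. C(n, 10) < 4^{45 − 1} = 309485009821345068724781056.
Check values of n near the boundary:
  n = 2020: C(2020, 10) = 304832018578739931133653656; 304832018578739931133653656 < 309485009821345068724781056? YES
  n = 2021: C(2021, 10) = 306347841644770462864800616; 306347841644770462864800616 < 309485009821345068724781056? YES
  n = 2022: C(2022, 10) = 307870445231474093395937796; 307870445231474093395937796 < 309485009821345068724781056? YES
  n = 2023: C(2023, 10) = 309399856285778485315440716; 309399856285778485315440716 < 309485009821345068724781056? YES
  n = 2024: C(2024, 10) = 310936101848269937576192656; 310936101848269937576192656 < 309485009821345068724781056? NO
  n = 2025: C(2025, 10) = 312479209053472269772600560; 312479209053472269772600560 < 309485009821345068724781056? NO
  n = 2026: C(2026, 10) = 314029205130126398094885285; 314029205130126398094885285 < 309485009821345068724781056? NO
The largest n with C(n, 10) < 309485009821345068724781056 is n = 2023 (where E[X] = 77349964071444621328860179/77371252455336267181195264 ≈ 0.9997). Hence R_4(10) > 2023, i.e. R_4(10) ≥ 2024.

Largest n = 2023; hence R_4(10) > 2023.


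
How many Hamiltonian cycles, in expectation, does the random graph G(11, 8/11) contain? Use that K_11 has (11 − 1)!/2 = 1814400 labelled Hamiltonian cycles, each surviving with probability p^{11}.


K_11 has (11 − 1)!/2 = 1814400 labelled Hamiltonian cycles.
For each such Hamiltonian cycle H, let X_H = 1 if all 11 edges of H are present in G. Then P[X_H = 1] = p^{11} = (8/11)^{11} = 8589934592/285311670611.
Summing the indicators: E[X] = Σ_H E[X_H] = 1814400 · p^{11} = 1814400 · 8589934592/285311670611 = 15585577323724800/285311670611.
Numerically: E[X] ≈ 54626.

E[X] = 1814400 · (8/11)^{11} = 15585577323724800/285311670611 ≈ 54626.


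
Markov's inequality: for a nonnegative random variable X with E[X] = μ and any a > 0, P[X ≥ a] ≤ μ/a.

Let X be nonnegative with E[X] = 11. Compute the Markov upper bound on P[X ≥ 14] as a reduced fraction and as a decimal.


μ = E[X] = 11, a = 14.
Markov: P[X ≥ 14] ≤ μ/a = (11)/14 = 11/14.
Numerically: ≈ 0.78571.
(Since a = 14 > μ = 11.00000, the bound 11/14 is < 1 and informative.)

P[X ≥ 14] ≤ 11/14 ≈ 0.78571.


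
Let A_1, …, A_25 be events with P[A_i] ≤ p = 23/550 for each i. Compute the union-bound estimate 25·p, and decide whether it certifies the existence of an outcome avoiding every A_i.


Union bound: P[∪_{i=1}^{25} A_i] ≤ Σ_i P[A_i] ≤ 25·p = 25·(23/550) = 23/22.
Numerically: 23/22 ≈ 1.045.
Is 23/22 < 1? NO.
Since the bound 23/22 is ≥ 1, the union bound is uninformative here; it does NOT by itself certify existence.

25·p = 23/22 ≈ 1.045; existence NOT certified by the union bound.


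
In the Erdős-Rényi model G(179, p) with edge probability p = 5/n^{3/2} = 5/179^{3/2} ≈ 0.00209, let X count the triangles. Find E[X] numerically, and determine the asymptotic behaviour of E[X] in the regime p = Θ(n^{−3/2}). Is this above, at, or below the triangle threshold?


Number of potential triangles: C(179, 3) = 939929.
Each occurs with probability p³ ≈ (0.00209)³ ≈ 9.10063e-09.
By linearity: E[X] = C(179, 3)·p³ ≈ 939929 · 9.10063e-09 ≈ 0.009.
Since α = 3/2 > 1, p = c/n^{3/2} = o(1/n) is below the triangle threshold p ~ 1/n. Asymptotically E[X] ~ (c³/6)·n^{3(1−α)} = (5³/6)·n^{-1.5} → 0, so by Markov's inequality G has no triangles w.h.p.

E[X] ≈ 0.009; in regime p = Θ(1/n^{3/2}) E[X] tends to 0 (below the triangle threshold p ~ 1/n).


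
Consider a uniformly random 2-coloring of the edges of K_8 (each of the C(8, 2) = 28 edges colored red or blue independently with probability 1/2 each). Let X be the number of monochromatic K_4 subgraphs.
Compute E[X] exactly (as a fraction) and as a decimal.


Let X = Σ_S X_S over the C(8, 4) = 70 subsets S of size 4, where X_S = 1 if the K_4 on S is monochromatic.
For a fixed S, the K_4 on S has C(4, 2) = 6 edges. P[all 6 edges red] = (1/2)^6, and likewise for blue, so P[monochromatic] = 2·(1/2)^6 = 2^{1 − 6} = 1/32.
By linearity: E[X] = C(8, 4) · 2^{1 − 6} = 70 · 1/32 = 35/16.
Numerically: E[X] ≈ 2.187500.

E[X] = C(8,4)·2^(1−C(4,2)) = 35/16 ≈ 2.187500.


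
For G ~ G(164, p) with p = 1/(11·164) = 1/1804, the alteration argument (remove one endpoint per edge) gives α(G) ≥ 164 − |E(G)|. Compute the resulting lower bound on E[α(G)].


E[|E(G)|] = C(164, 2)·p = 13366 · (1/1804) = 163/22.
E[α(G)] ≥ n − E[|E(G)|] = 164 − 163/22 = 3445/22.
Numerically: ≈ 156.590909.
(This is only a lower bound; the true E[α(G)] may be larger.)

E[α(G)] ≥ 3445/22 ≈ 156.590909.


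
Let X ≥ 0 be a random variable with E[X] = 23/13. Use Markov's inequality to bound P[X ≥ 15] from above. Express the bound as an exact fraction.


μ = E[X] = 23/13, a = 15.
Markov: P[X ≥ 15] ≤ μ/a = (23/13)/15 = 23/195.
Numerically: ≈ 0.117949.
(Since a = 15 > μ = 1.769231, the bound 23/195 is < 1 and informative.)

P[X ≥ 15] ≤ 23/195 ≈ 0.117949.


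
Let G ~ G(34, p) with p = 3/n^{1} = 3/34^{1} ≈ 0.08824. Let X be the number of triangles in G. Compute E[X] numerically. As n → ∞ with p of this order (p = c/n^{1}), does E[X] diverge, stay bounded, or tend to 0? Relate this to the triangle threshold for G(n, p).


Number of potential triangles: C(34, 3) = 5984.
Each occurs with probability p³ ≈ (0.08824)³ ≈ 6.869530e-04.
By linearity: E[X] = C(34, 3)·p³ ≈ 5984 · 6.869530e-04 ≈ 4.1107.
Here α = 1, so p = 3/n is exactly at the triangle threshold p ~ 1/n. Asymptotically E[X] → c³/6 = 3³/6 = 9/2 ≈ 4.5000, a bounded constant. In this regime the triangle count is asymptotically Poisson(c³/6).

E[X] ≈ 4.1107; in regime p = Θ(1/n^{1}) E[X] stays bounded (at the triangle threshold p ~ 1/n).


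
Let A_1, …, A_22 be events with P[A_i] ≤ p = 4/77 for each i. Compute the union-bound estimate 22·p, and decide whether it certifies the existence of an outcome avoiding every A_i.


Union bound: P[∪_{i=1}^{22} A_i] ≤ Σ_i P[A_i] ≤ 22·p = 22·(4/77) = 8/7.
Numerically: 8/7 ≈ 1.142857.
Is 8/7 < 1? NO.
Since the bound 8/7 is ≥ 1, the union bound is uninformative here; it does NOT by itself certify existence.

22·p = 8/7 ≈ 1.142857; existence NOT certified by the union bound.


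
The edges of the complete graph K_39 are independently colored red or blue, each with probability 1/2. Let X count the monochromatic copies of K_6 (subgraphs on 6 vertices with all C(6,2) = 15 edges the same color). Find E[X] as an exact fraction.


Let X = Σ_S X_S over the C(39, 6) = 3262623 subsets S of size 6, where X_S = 1 if the K_6 on S is monochromatic.
For a fixed S, the K_6 on S has C(6, 2) = 15 edges. P[all 15 edges red] = (1/2)^15, and likewise for blue, so P[monochromatic] = 2·(1/2)^15 = 2^{1 − 15} = 1/16384.
Summing: E[X] = C(39, 6) · 2^{1 − 15} = 3262623 · 1/16384 = 3262623/16384.
Numerically: E[X] ≈ 199.135.

E[X] = C(39,6)·2^(1−C(6,2)) = 3262623/16384 ≈ 199.135.


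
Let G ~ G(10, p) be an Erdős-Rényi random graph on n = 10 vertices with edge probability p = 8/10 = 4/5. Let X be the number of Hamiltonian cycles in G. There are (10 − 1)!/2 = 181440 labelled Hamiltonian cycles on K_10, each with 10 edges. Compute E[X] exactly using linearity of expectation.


K_10 has (10 − 1)!/2 = 181440 labelled Hamiltonian cycles.
For each such Hamiltonian cycle H, let X_H = 1 if all 10 edges of H are present in G. Then P[X_H = 1] = p^{10} = (4/5)^{10} = 1048576/9765625.
By linearity of expectation: E[X] = Σ_H E[X_H] = 181440 · p^{10} = 181440 · 1048576/9765625 = 38050725888/1953125.
Numerically: E[X] ≈ 19482.

E[X] = 181440 · (4/5)^{10} = 38050725888/1953125 ≈ 19482.


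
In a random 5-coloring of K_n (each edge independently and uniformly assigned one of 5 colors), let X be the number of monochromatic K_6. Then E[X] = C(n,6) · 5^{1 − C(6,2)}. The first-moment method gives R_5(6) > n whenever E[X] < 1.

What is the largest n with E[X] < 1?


We need C(n, 6) · 5^{1 − 15} < 1, i.e. C(n, 6) < 5^{15 − 1} = 6103515625.
Check values of n near the boundary:
  n = 128: C(128, 6) = 5423611200; 5423611200 < 6103515625? YES
  n = 129: C(129, 6) = 5688177600; 5688177600 < 6103515625? YES
  n = 130: C(130, 6) = 5963412000; 5963412000 < 6103515625? YES
  n = 131: C(131, 6) = 6249655776; 6249655776 < 6103515625? NO
The largest n with C(n, 6) < 6103515625 is n = 130 (where E[X] = 47707296/48828125 ≈ 0.97705). Hence R_5(6) > 130, i.e. R_5(6) ≥ 131.

Largest n = 130; hence R_5(6) > 130.


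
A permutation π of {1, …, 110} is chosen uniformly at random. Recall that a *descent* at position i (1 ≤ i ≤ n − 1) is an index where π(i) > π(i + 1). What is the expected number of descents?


Write X = Σ X_I over i = 1, …, 109, with X_I the indicator of one descent.
There are 109 indicators.
For each fixed i, the pair (π(i), π(i+1)) is a uniformly random ordered pair of distinct values from {1, …, 110}; by symmetry P[π(i) > π(i+1)] = 1/2.
By linearity: E[X] = 109 · (1/2) = (110 − 1) · (1/2) = 109/2 ≈ 54.500000.

E[X] = 109/2 = 54.500000.


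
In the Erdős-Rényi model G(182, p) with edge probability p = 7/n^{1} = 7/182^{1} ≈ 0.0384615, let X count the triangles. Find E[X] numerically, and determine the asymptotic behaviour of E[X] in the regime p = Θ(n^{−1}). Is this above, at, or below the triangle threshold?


Number of potential triangles: C(182, 3) = 988260.
Each occurs with probability p³ ≈ (0.0384615)³ ≈ 5.68957670e-05.
By linearity: E[X] = C(182, 3)·p³ ≈ 988260 · 5.68957670e-05 ≈ 56.227811.
Here α = 1, so p = 7/n is exactly at the triangle threshold p ~ 1/n. Asymptotically E[X] → c³/6 = 7³/6 = 343/6 ≈ 57.166667, a bounded constant. In this regime the triangle count is asymptotically Poisson(c³/6).

E[X] ≈ 56.227811; in regime p = Θ(1/n^{1}) E[X] stays bounded (at the triangle threshold p ~ 1/n).


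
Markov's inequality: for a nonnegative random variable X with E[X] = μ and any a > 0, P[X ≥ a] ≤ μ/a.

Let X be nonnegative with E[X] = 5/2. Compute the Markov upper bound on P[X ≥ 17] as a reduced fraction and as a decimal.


μ = E[X] = 5/2, a = 17.
Markov: P[X ≥ 17] ≤ μ/a = (5/2)/17 = 5/34.
Numerically: ≈ 0.147059.
(Since a = 17 > μ = 2.500000, the bound 5/34 is < 1 and informative.)

P[X ≥ 17] ≤ 5/34 ≈ 0.147059.


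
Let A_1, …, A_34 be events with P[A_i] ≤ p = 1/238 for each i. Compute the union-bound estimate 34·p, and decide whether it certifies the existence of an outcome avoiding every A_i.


Union bound: P[∪_{i=1}^{34} A_i] ≤ Σ_i P[A_i] ≤ 34·p = 34·(1/238) = 1/7.
Numerically: 1/7 ≈ 0.1429.
Is 1/7 < 1? YES.
Since P[∪ A_i] ≤ 1/7 < 1, the complement has P[∩ A_i^c] ≥ 1 − 1/7 = 6/7 > 0, so some outcome avoids every A_i.

34·p = 1/7 ≈ 0.1429; existence CERTIFIED by the union bound.


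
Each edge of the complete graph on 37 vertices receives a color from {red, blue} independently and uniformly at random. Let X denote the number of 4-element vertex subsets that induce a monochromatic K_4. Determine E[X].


Let X = Σ_S X_S over the C(37, 4) = 66045 subsets S of size 4, where X_S = 1 if the K_4 on S is monochromatic.
For a fixed S, the K_4 on S has C(4, 2) = 6 edges. P[all 6 edges red] = (1/2)^6, and likewise for blue, so P[monochromatic] = 2·(1/2)^6 = 2^{1 − 6} = 1/32.
Summing: E[X] = C(37, 4) · 2^{1 − 6} = 66045 · 1/32 = 66045/32.
Numerically: E[X] ≈ 2063.9062.

E[X] = C(37,4)·2^(1−C(4,2)) = 66045/32 ≈ 2063.9062.


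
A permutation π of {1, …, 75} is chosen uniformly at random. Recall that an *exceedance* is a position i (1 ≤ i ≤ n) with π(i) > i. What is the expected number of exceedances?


Write X = Σ_{i=1}^{75} X_i, where X_i = 1_{π(i) > i}.
For each fixed i, π(i) is uniform over {1, …, 75} (marginal of a uniform permutation), so P[π(i) > i] = (n − i)/n. Summing: Σ_{i=1}^{75} (n − i)/n = (0 + 1 + … + 74)/75 = 75(75 − 1)/(2·75) = (75 − 1)/2.
Hence E[X] = Σ_{i=1}^{75} (75 − i)/75 = 37 ≈ 37.000000.

E[X] = 37 = 37.000000.


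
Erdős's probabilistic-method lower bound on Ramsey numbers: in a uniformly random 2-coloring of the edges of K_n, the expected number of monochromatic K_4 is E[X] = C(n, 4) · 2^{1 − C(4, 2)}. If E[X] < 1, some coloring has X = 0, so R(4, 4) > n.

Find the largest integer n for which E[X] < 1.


We need C(n, 4) · 2^{1 − 6} < 1, i.e. C(n, 4) < 2^{6 − 1} = 32.
Check values of n near the boundary:
  n = 4: C(4, 4) = 1; 1 < 32? YES
  n = 5: C(5, 4) = 5; 5 < 32? YES
  n = 6: C(6, 4) = 15; 15 < 32? YES
  n = 7: C(7, 4) = 35; 35 < 32? NO
  n = 8: C(8, 4) = 70; 70 < 32? NO
The largest n with C(n, 4) < 32 is n = 6 (where E[X] = 15/32 ≈ 0.468750). Hence R(4, 4) > 6, i.e. R(4, 4) ≥ 7.

Largest n = 6; hence R(4, 4) > 6.


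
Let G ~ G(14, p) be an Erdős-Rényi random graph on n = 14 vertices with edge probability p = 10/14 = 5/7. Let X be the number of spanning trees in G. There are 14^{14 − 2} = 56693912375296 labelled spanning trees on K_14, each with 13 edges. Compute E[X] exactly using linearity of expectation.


K_14 has 14^{14 − 2} = 56693912375296 labelled spanning trees.
For each such spanning tree H, let X_H = 1 if all 13 edges of H are present in G. Then P[X_H = 1] = p^{13} = (5/7)^{13} = 1220703125/96889010407.
By linearity of expectation: E[X] = Σ_H E[X_H] = 56693912375296 · p^{13} = 56693912375296 · 1220703125/96889010407 = 5000000000000/7.
Numerically: E[X] ≈ 7.14286e+11.

E[X] = 56693912375296 · (5/7)^{13} = 5000000000000/7 ≈ 7.14286e+11.


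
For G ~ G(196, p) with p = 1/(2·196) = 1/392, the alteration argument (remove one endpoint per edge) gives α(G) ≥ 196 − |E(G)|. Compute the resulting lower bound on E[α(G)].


E[|E(G)|] = C(196, 2)·p = 19110 · (1/392) = 195/4.
E[α(G)] ≥ n − E[|E(G)|] = 196 − 195/4 = 589/4.
Numerically: ≈ 147.250.
(This is only a lower bound; the true E[α(G)] may be larger.)

E[α(G)] ≥ 589/4 ≈ 147.250.


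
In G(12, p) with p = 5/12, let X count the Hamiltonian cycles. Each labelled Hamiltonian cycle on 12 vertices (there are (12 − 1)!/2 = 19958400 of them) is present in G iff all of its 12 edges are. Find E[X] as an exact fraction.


K_12 has (12 − 1)!/2 = 19958400 labelled Hamiltonian cycles.
For each such Hamiltonian cycle H, let X_H = 1 if all 12 edges of H are present in G. Then P[X_H = 1] = p^{12} = (5/12)^{12} = 244140625/8916100448256.
Summing the indicators: E[X] = Σ_H E[X_H] = 19958400 · p^{12} = 19958400 · 244140625/8916100448256 = 469970703125/859963392.
Numerically: E[X] ≈ 546.5.

E[X] = 19958400 · (5/12)^{12} = 469970703125/859963392 ≈ 546.5.


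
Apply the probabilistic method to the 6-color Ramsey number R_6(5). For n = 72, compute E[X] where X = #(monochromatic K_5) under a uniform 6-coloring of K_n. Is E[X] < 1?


E[X] = C(72, 5) · 6^{1 − 10} = 13991544 · 6^{−9} = 13991544/10077696.
As a reduced fraction: E[X] = 194327/139968 ≈ 1.388367.
Is E[X] < 1? NO.
Since E[X] ≥ 1, the first-moment bound is inconclusive at n = 72; it does NOT by itself certify R_6(5) > 72.

E[X] = 194327/139968 ≈ 1.388367; E[X] ≥ 1; first-moment method inconclusive here.


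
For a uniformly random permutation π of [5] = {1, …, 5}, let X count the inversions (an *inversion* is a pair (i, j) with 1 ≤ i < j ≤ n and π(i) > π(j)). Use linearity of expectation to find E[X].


Write X = Σ X_I over the C(5, 2) = 10 pairs i < j, with X_I the indicator of one inversion.
There are 10 indicators.
For each fixed pair i < j, the values π(i) and π(j) are two distinct elements of {1, …, 5} in uniformly random order; by symmetry P[π(i) > π(j)] = 1/2.
By linearity: E[X] = 10 · (1/2) = C(5, 2) · (1/2) = 10/2 = 5 ≈ 5.00000.

E[X] = 5 = 5.00000.


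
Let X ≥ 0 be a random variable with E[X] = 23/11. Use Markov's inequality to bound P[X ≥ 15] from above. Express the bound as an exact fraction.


μ = E[X] = 23/11, a = 15.
Markov: P[X ≥ 15] ≤ μ/a = (23/11)/15 = 23/165.
Numerically: ≈ 0.139.
(Since a = 15 > μ = 2.091, the bound 23/165 is < 1 and informative.)

P[X ≥ 15] ≤ 23/165 ≈ 0.139.


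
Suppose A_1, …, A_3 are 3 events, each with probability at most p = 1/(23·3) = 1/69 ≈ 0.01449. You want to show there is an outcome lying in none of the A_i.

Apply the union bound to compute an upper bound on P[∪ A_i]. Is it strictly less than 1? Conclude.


Union bound: P[∪_{i=1}^{3} A_i] ≤ Σ_i P[A_i] ≤ 3·p = 3·(1/69) = 1/23.
Numerically: 1/23 ≈ 0.04348.
Is 1/23 < 1? YES.
Since P[∪ A_i] ≤ 1/23 < 1, the complement has P[∩ A_i^c] ≥ 1 − 1/23 = 22/23 > 0, so some outcome avoids every A_i.

3·p = 1/23 ≈ 0.04348; existence CERTIFIED by the union bound.


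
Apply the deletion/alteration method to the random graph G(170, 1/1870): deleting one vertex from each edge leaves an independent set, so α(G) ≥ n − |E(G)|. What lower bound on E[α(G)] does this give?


E[|E(G)|] = C(170, 2)·p = 14365 · (1/1870) = 169/22.
E[α(G)] ≥ n − E[|E(G)|] = 170 − 169/22 = 3571/22.
Numerically: ≈ 162.31818.
(This is only a lower bound; the true E[α(G)] may be larger.)

E[α(G)] ≥ 3571/22 ≈ 162.31818.
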